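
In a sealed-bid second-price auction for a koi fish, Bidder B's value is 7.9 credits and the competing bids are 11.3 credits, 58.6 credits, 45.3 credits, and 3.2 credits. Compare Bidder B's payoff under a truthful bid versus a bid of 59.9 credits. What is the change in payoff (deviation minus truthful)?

Payoff change: -50.7 credits.

The highest competing bid is 58.6 credits.
Bidding truthfully at 7.9 credits: the top bid is 58.6 credits (a rival), so Bidder B loses. Payoff = 0.0 credits.
Bidding 59.9 credits: Bidder B has the top bid, wins, and pays the second-highest bid 58.6 credits. Payoff = 7.9 credits − 58.6 credits = -50.7 credits.
Change = -50.7 credits − 0.0 credits = -50.7 credits.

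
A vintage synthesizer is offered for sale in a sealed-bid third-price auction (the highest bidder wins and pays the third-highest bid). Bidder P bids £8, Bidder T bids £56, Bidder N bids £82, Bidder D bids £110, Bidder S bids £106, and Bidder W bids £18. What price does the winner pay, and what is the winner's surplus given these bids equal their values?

Bids in descending order: Bidder D £110 > Bidder S £106 > Bidder N £82 > Bidder T £56 > Bidder W £18 > Bidder P £8.
Bidder D is the highest bidder, so Bidder D wins.
Under the third-price rule, the price is the third-highest bid: £82.
Surplus = £110 − £82 = £28.

The winner pays £82 for a surplus of £28.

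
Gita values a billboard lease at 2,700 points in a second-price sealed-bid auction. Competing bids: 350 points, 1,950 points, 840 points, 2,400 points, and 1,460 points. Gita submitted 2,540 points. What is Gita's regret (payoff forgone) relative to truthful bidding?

The highest competing bid is 2,400 points.
Bidding truthfully at 2,700 points: Gita has the top bid, wins, and pays the second-highest bid 2,400 points. Payoff = 2,700 points − 2,400 points = 300 points.
Bidding 2,540 points: Gita has the top bid, wins, and pays the second-highest bid 2,400 points. Payoff = 2,700 points − 2,400 points = 300 points.
Regret = truthful payoff − actual payoff = 300 points − 300 points = 0 points.

Payoff forgone: 0 points.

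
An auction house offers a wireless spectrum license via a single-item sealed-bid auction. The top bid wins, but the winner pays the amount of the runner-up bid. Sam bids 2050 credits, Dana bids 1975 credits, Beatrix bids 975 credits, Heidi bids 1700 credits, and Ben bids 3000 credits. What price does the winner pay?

Price paid: 2050 credits.

Sorted high to low: Ben 3000 credits, then Sam 2050 credits, then Dana 1975 credits, then Heidi 1700 credits, then Beatrix 975 credits.
Ben has the highest bid, so Ben wins.
The second-highest bid is 2050 credits, so that is what Ben pays.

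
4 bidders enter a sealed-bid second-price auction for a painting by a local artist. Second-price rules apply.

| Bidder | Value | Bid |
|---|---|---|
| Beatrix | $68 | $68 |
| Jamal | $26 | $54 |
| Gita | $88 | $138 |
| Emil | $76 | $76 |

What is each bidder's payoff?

Bids in descending order: Gita $138, then Emil $76, then Beatrix $68, then Jamal $54.
Gita has the top bid and wins; the price is the second-highest bid, $76.
Gita's payoff = $88 − $76 = $12. All other bidders lose, so their payoff is 0.

Payoffs: Beatrix $0, Jamal $0, Gita $12, Emil $0.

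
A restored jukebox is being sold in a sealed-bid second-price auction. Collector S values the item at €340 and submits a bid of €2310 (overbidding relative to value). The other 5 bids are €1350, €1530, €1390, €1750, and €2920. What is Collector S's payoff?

Highest competing bid: €2920.
Collector S's bid €2310 is not the highest, so Collector S loses, pays nothing, and earns zero payoff.

Collector S's payoff: €0.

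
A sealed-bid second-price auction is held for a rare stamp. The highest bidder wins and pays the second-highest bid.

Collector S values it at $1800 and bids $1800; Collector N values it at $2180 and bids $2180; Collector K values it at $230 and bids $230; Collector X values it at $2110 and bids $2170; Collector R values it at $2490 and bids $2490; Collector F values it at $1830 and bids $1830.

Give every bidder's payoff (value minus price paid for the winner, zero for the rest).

Collector S $0, Collector N $0, Collector K $0, Collector X $0, Collector R $310, Collector F $0.

Ranking the bids: Collector R $2490 > Collector N $2180 > Collector X $2170 > Collector F $1830 > Collector S $1800 > Collector K $230.
Collector R has the top bid and wins; the price is the second-highest bid, $2180.
Collector R's payoff = $2490 − $2180 = $310. All other bidders lose, so their payoff is 0.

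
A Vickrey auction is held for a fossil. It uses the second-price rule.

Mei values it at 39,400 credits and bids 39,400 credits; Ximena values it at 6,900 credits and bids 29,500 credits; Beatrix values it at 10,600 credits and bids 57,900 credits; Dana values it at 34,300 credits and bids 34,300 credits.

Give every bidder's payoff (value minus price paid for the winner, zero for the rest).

Ranking the bids: Beatrix 57,900 credits; Mei 39,400 credits; Dana 34,300 credits; Ximena 29,500 credits.
Beatrix has the top bid and wins; the price is the second-highest bid, 39,400 credits.
Beatrix's payoff = 10,600 credits − 39,400 credits = -28,800 credits. All other bidders lose, so their payoff is 0.

Mei 0 credits, Ximena 0 credits, Beatrix -28,800 credits, Dana 0 credits.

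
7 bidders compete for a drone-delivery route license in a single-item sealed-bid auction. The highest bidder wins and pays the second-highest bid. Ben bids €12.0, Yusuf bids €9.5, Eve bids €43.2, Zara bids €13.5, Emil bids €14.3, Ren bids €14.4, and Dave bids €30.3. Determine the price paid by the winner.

Sorted high to low: Eve €43.2; Dave €30.3; Ren €14.4; Emil €14.3; Zara €13.5; Ben €12.0; Yusuf €9.5.
Eve has the highest bid, so Eve wins.
The second-highest bid is €30.3, so that is what Eve pays.

Price paid: €30.3.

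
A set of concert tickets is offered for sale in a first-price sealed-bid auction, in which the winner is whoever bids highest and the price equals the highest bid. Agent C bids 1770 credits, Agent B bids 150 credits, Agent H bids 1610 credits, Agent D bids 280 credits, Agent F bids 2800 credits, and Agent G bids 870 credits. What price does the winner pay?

Bids in descending order: Agent F 2800 credits, then Agent C 1770 credits, then Agent H 1610 credits, then Agent G 870 credits, then Agent D 280 credits, then Agent B 150 credits.
Agent F is the highest bidder, so Agent F wins.
Under the first-price rule, the price is the highest bid: 2800 credits.

Price paid: 2800 credits.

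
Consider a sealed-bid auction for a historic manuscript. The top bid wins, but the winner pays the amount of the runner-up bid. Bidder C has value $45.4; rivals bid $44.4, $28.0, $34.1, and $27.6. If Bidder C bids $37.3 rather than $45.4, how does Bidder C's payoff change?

The highest competing bid is $44.4.
Bidding truthfully at $45.4: Bidder C has the top bid, wins, and pays the second-highest bid $44.4. Payoff = $45.4 − $44.4 = $1.0.
Bidding $37.3: the top bid is $44.4 (a rival), so Bidder C loses. Payoff = $0.0.
Change = $0.0 − $1.0 = -$1.0.
This is the dominant-strategy logic: truthful bidding weakly beats any alternative.

-$1.0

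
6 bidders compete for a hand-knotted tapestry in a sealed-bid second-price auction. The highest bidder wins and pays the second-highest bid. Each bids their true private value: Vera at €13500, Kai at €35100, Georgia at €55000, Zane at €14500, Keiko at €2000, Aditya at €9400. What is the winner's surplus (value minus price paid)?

Sorted high to low: Georgia €55000 > Kai €35100 > Zane €14500 > Vera €13500 > Aditya €9400 > Keiko €2000.
Georgia wins with the top bid and pays the second-highest, €35100.
Surplus = €55000 − €35100 = €19900.

€19900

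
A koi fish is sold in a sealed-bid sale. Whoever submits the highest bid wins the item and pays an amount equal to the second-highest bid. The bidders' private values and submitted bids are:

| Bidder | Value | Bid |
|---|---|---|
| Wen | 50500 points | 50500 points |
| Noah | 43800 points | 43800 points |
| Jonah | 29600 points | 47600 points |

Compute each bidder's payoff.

Wen 2900 points, Noah 0 points, Jonah 0 points.

Bids in descending order: Wen 50500 points > Jonah 47600 points > Noah 43800 points.
Wen has the top bid and wins; the price is the second-highest bid, 47600 points.
Wen's payoff = 50500 points − 47600 points = 2900 points. All other bidders lose, so their payoff is 0.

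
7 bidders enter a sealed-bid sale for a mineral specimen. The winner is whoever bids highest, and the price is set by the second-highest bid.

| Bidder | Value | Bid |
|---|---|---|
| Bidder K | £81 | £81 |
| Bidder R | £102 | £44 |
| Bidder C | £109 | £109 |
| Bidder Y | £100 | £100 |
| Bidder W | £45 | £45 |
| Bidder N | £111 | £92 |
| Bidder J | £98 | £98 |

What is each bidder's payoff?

Bidder K £0, Bidder R £0, Bidder C £9, Bidder Y £0, Bidder W £0, Bidder N £0, Bidder J £0.

Bids in descending order: Bidder C £109, then Bidder Y £100, then Bidder J £98, then Bidder N £92, then Bidder K £81, then Bidder W £45, then Bidder R £44.
Bidder C has the top bid and wins; the price is the second-highest bid, £100.
Bidder C's payoff = £109 − £100 = £9. All other bidders lose, so their payoff is 0.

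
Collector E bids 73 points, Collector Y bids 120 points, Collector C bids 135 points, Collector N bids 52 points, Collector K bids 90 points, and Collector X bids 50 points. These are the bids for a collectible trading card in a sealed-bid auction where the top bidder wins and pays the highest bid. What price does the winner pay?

Bids in descending order: Collector C 135 points > Collector Y 120 points > Collector K 90 points > Collector E 73 points > Collector N 52 points > Collector X 50 points.
Collector C is the highest bidder, so Collector C wins.
Under the first-price rule, the price is the highest bid: 135 points.

135 points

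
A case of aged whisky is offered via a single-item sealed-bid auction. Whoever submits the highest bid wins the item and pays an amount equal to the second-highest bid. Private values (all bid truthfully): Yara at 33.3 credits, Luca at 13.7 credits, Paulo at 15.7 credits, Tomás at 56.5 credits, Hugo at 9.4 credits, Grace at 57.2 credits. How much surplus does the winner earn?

Surplus = 0.7 credits.

Ordered from highest: Grace 57.2 credits, then Tomás 56.5 credits, then Yara 33.3 credits, then Paulo 15.7 credits, then Luca 13.7 credits, then Hugo 9.4 credits.
Grace wins with the top bid and pays the second-highest, 56.5 credits.
Surplus = 57.2 credits − 56.5 credits = 0.7 credits.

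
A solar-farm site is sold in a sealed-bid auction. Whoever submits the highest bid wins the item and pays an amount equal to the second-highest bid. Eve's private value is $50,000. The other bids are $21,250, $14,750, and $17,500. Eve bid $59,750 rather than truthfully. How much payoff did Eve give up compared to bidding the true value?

Regret: $0.

The highest competing bid is $21,250.
Bidding truthfully at $50,000: Eve has the top bid, wins, and pays the second-highest bid $21,250. Payoff = $50,000 − $21,250 = $28,750.
Bidding $59,750: Eve has the top bid, wins, and pays the second-highest bid $21,250. Payoff = $50,000 − $21,250 = $28,750.
Regret = truthful payoff − actual payoff = $28,750 − $28,750 = $0.
The bid only affects whether you win, not the price — here both bids land on the same side of the top rival bid, so the deviation is payoff-neutral.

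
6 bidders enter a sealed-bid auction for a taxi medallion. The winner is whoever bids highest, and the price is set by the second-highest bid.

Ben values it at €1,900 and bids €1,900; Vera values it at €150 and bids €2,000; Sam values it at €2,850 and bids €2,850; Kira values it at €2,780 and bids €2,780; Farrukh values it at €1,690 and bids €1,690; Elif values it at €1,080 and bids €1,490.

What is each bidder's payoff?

Ordered from highest: Sam €2,850 > Kira €2,780 > Vera €2,000 > Ben €1,900 > Farrukh €1,690 > Elif €1,490.
Sam has the top bid and wins; the price is the second-highest bid, €2,780.
Sam's payoff = €2,850 − €2,780 = €70. All other bidders lose, so their payoff is 0.

Ben €0, Vera €0, Sam €70, Kira €0, Farrukh €0, Elif €0.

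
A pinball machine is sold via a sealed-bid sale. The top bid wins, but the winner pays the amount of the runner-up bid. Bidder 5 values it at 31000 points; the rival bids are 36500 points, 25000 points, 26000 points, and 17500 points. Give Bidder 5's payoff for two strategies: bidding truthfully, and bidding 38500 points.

(a) 0 points  (b) -5500 points

The highest competing bid is 36500 points.
Bidding truthfully at 31000 points: the top bid is 36500 points (a rival), so Bidder 5 loses. Payoff = 0 points.
Bidding 38500 points: Bidder 5 has the top bid, wins, and pays the second-highest bid 36500 points. Payoff = 31000 points − 36500 points = -5500 points.
This is the dominant-strategy logic: truthful bidding weakly beats any alternative.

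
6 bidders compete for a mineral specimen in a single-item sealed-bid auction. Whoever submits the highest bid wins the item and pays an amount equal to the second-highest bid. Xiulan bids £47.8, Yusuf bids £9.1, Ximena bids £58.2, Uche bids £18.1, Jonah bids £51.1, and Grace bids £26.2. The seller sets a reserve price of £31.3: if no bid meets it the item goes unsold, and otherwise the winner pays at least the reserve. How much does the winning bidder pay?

Ranking the bids: Ximena £58.2 > Jonah £51.1 > Xiulan £47.8 > Grace £26.2 > Uche £18.1 > Yusuf £9.1.
Ximena has the highest bid, so Ximena wins.
The second-highest bid is £51.1, which exceeds the reserve, so that sets the price.

The winner pays £51.1.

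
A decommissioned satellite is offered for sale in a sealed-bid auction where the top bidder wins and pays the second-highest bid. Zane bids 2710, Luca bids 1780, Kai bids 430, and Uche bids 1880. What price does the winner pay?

The winner pays 1880.

Ranking the bids: Zane 2710, then Uche 1880, then Luca 1780, then Kai 430.
Zane is the highest bidder, so Zane wins.
Under the second-price rule, the price is the second-highest bid: 1880.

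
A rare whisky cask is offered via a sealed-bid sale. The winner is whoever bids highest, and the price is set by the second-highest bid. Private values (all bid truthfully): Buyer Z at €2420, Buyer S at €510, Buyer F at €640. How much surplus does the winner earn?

Winner's surplus: €1780.

Bids in descending order: Buyer Z €2420, then Buyer F €640, then Buyer S €510.
Buyer Z wins with the top bid and pays the second-highest, €640.
Surplus = €2420 − €640 = €1780.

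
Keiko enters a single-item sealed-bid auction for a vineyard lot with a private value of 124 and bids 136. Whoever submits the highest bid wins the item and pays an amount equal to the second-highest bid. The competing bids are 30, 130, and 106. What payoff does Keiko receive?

Keiko's payoff: -6.

Highest competing bid: 130.
Keiko's bid 136 is the highest overall, so Keiko wins and pays the second-highest bid, 130.
Payoff = value − price = 124 − 130 = -6.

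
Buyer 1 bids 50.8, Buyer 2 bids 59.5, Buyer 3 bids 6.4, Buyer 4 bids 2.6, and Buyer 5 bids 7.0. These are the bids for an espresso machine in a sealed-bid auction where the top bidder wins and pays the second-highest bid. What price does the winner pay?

The winner pays 50.8.

Ordered from highest: Buyer 2 59.5 > Buyer 1 50.8 > Buyer 5 7.0 > Buyer 3 6.4 > Buyer 4 2.6.
Buyer 2 is the highest bidder, so Buyer 2 wins.
Under the second-price rule, the price is the second-highest bid: 50.8.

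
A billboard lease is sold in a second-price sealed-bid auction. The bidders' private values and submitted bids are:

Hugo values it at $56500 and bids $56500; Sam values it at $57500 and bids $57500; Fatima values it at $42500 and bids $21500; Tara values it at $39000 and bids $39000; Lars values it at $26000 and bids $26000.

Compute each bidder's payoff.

Payoffs: Hugo $0, Sam $1000, Fatima $0, Tara $0, Lars $0.

Sorted high to low: Sam $57500, then Hugo $56500, then Tara $39000, then Lars $26000, then Fatima $21500.
Sam has the top bid and wins; the price is the second-highest bid, $56500.
Sam's payoff = $57500 − $56500 = $1000. All other bidders lose, so their payoff is 0.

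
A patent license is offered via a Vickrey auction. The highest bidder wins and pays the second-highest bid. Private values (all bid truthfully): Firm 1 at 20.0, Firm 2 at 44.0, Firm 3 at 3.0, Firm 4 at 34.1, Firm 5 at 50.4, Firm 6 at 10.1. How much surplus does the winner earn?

Ranking the bids: Firm 5 50.4, then Firm 2 44.0, then Firm 4 34.1, then Firm 1 20.0, then Firm 6 10.1, then Firm 3 3.0.
Firm 5 wins with the top bid and pays the second-highest, 44.0.
Surplus = 50.4 − 44.0 = 6.4.

Surplus = 6.4.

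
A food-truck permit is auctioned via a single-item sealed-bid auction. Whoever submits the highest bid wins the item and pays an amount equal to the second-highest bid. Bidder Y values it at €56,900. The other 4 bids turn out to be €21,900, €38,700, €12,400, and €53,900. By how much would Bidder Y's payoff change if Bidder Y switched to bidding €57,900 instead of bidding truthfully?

The highest competing bid is €53,900.
Bidding truthfully at €56,900: Bidder Y has the top bid, wins, and pays the second-highest bid €53,900. Payoff = €56,900 − €53,900 = €3,000.
Bidding €57,900: Bidder Y has the top bid, wins, and pays the second-highest bid €53,900. Payoff = €56,900 − €53,900 = €3,000.
Change = €3,000 − €3,000 = €0.

€0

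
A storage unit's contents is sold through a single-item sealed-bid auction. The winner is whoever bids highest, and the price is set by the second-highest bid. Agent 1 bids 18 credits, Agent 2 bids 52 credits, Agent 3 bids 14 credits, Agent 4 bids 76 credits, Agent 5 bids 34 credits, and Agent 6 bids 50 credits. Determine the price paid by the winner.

Ranking the bids: Agent 4 76 credits; Agent 2 52 credits; Agent 6 50 credits; Agent 5 34 credits; Agent 1 18 credits; Agent 3 14 credits.
Agent 4 has the highest bid, so Agent 4 wins.
The second-highest bid is 52 credits, so that is what Agent 4 pays.

52 credits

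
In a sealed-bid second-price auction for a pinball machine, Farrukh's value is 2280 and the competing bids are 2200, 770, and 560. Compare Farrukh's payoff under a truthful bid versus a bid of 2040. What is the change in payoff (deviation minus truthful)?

Change in payoff: -80.

The highest competing bid is 2200.
Bidding truthfully at 2280: Farrukh has the top bid, wins, and pays the second-highest bid 2200. Payoff = 2280 − 2200 = 80.
Bidding 2040: the top bid is 2200 (a rival), so Farrukh loses. Payoff = 0.
Change = 0 − 80 = -80.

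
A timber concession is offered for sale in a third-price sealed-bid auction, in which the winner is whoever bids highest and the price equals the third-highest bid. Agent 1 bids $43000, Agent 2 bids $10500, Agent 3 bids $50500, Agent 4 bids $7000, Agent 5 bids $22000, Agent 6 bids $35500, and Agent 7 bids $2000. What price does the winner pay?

$35500

Sorted high to low: Agent 3 $50500, then Agent 1 $43000, then Agent 6 $35500, then Agent 5 $22000, then Agent 2 $10500, then Agent 4 $7000, then Agent 7 $2000.
Agent 3 is the highest bidder, so Agent 3 wins.
Under the third-price rule, the price is the third-highest bid: $35500.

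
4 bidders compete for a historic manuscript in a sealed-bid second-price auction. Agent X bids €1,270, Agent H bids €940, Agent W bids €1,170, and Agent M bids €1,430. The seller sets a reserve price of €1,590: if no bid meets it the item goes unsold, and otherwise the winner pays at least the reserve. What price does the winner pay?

unsold

Sorted high to low: Agent M €1,430 > Agent X €1,270 > Agent W €1,170 > Agent H €940.
The top bid €1,430 is below the reserve €1,590, so the item goes unsold and nothing is paid.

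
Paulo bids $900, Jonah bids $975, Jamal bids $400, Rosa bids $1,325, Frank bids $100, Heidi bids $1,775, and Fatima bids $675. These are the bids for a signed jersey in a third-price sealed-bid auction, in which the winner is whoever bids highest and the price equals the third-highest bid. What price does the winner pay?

Sorted high to low: Heidi $1,775; Rosa $1,325; Jonah $975; Paulo $900; Fatima $675; Jamal $400; Frank $100.
Heidi is the highest bidder, so Heidi wins.
Under the third-price rule, the price is the third-highest bid: $975.

$975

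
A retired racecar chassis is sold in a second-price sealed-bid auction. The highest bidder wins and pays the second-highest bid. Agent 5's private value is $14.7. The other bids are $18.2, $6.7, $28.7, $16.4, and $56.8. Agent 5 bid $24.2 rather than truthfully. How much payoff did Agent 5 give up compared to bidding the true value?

Regret: $0.0.

The highest competing bid is $56.8.
Bidding truthfully at $14.7: the top bid is $56.8 (a rival), so Agent 5 loses. Payoff = $0.0.
Bidding $24.2: the top bid is $56.8 (a rival), so Agent 5 loses. Payoff = $0.0.
Regret = truthful payoff − actual payoff = $0.0 − $0.0 = $0.0.
The bid only affects whether you win, not the price — here both bids land on the same side of the top rival bid, so the deviation is payoff-neutral.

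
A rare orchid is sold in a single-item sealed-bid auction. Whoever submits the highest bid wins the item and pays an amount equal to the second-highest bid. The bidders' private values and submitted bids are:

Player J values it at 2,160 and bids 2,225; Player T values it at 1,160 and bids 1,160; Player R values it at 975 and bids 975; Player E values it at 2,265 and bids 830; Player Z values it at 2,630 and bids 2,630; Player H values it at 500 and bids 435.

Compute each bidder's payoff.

Payoffs: Player J 0, Player T 0, Player R 0, Player E 0, Player Z 405, Player H 0.

Sorted high to low: Player Z 2,630 > Player J 2,225 > Player T 1,160 > Player R 975 > Player E 830 > Player H 435.
Player Z has the top bid and wins; the price is the second-highest bid, 2,225.
Player Z's payoff = 2,630 − 2,225 = 405. All other bidders lose, so their payoff is 0.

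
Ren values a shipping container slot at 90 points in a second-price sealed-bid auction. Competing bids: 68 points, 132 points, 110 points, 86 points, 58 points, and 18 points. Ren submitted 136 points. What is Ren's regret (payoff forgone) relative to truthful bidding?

The highest competing bid is 132 points.
Bidding truthfully at 90 points: the top bid is 132 points (a rival), so Ren loses. Payoff = 0 points.
Bidding 136 points: Ren has the top bid, wins, and pays the second-highest bid 132 points. Payoff = 90 points − 132 points = -42 points.
Regret = truthful payoff − actual payoff = 0 points − -42 points = 42 points.
This is the dominant-strategy logic: truthful bidding weakly beats any alternative.

42 points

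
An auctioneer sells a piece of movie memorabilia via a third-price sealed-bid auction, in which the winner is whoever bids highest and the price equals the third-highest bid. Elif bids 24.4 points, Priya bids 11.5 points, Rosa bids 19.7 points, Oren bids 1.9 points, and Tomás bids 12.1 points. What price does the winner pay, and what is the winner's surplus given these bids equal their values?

The winner pays 12.1 points for a surplus of 12.3 points.

Ordered from highest: Elif 24.4 points > Rosa 19.7 points > Tomás 12.1 points > Priya 11.5 points > Oren 1.9 points.
Elif is the highest bidder, so Elif wins.
Under the third-price rule, the price is the third-highest bid: 12.1 points.
Surplus = 24.4 points − 12.1 points = 12.3 points.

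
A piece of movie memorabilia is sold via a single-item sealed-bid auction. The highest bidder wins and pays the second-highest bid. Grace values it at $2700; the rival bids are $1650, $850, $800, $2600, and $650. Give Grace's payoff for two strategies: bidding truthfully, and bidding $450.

Truthful: $100; alternative: $0.

The highest competing bid is $2600.
Bidding truthfully at $2700: Grace has the top bid, wins, and pays the second-highest bid $2600. Payoff = $2700 − $2600 = $100.
Bidding $450: the top bid is $2600 (a rival), so Grace loses. Payoff = $0.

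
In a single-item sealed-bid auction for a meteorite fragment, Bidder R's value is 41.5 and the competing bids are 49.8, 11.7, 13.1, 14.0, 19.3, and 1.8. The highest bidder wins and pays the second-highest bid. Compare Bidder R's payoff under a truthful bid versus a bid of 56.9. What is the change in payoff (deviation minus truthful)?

-8.3

The highest competing bid is 49.8.
Bidding truthfully at 41.5: the top bid is 49.8 (a rival), so Bidder R loses. Payoff = 0.0.
Bidding 56.9: Bidder R has the top bid, wins, and pays the second-highest bid 49.8. Payoff = 41.5 − 49.8 = -8.3.
Change = -8.3 − 0.0 = -8.3.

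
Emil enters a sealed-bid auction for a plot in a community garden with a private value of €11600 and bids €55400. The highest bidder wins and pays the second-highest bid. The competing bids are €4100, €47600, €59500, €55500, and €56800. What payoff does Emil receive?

€0

Highest competing bid: €59500.
Emil's bid €55400 is not the highest, so Emil loses, pays nothing, and earns zero payoff.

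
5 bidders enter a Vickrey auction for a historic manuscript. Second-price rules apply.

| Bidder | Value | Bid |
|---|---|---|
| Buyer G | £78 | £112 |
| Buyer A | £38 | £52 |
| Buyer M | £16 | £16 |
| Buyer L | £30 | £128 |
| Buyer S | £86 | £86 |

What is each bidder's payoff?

Buyer G £0, Buyer A £0, Buyer M £0, Buyer L -£82, Buyer S £0.

Bids in descending order: Buyer L £128; Buyer G £112; Buyer S £86; Buyer A £52; Buyer M £16.
Buyer L has the top bid and wins; the price is the second-highest bid, £112.
Buyer L's payoff = £30 − £112 = -£82. All other bidders lose, so their payoff is 0.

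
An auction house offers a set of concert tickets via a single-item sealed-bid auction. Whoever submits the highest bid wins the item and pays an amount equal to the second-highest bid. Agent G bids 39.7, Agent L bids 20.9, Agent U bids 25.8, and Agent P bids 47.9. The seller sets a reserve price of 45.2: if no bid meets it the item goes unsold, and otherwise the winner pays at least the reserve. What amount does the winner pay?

45.2

Ranking the bids: Agent P 47.9; Agent G 39.7; Agent U 25.8; Agent L 20.9.
Agent P has the highest bid, so Agent P wins.
The second-highest bid is 39.7, but the reserve 45.2 is higher, so the price is the reserve.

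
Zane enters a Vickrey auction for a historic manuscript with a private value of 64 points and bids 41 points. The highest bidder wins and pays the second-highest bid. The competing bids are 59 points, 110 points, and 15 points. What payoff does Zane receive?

Highest competing bid: 110 points.
Zane's bid 41 points is not the highest, so Zane loses, pays nothing, and earns zero payoff.

Payoff = 0 points.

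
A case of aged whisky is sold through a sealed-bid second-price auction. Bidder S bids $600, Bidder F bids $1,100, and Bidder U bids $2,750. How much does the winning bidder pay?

Price paid: $1,100.

Ranking the bids: Bidder U $2,750 > Bidder F $1,100 > Bidder S $600.
Bidder U has the highest bid, so Bidder U wins.
The second-highest bid is $1,100, so that is what Bidder U pays.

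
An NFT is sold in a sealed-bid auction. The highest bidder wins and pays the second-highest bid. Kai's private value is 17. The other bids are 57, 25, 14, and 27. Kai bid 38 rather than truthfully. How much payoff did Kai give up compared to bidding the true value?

The highest competing bid is 57.
Bidding truthfully at 17: the top bid is 57 (a rival), so Kai loses. Payoff = 0.
Bidding 38: the top bid is 57 (a rival), so Kai loses. Payoff = 0.
Regret = truthful payoff − actual payoff = 0 − 0 = 0.
The bid only affects whether you win, not the price — here both bids land on the same side of the top rival bid, so the deviation is payoff-neutral.

0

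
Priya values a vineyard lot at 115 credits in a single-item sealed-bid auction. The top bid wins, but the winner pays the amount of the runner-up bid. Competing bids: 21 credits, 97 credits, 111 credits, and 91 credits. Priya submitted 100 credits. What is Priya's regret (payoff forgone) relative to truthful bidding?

The highest competing bid is 111 credits.
Bidding truthfully at 115 credits: Priya has the top bid, wins, and pays the second-highest bid 111 credits. Payoff = 115 credits − 111 credits = 4 credits.
Bidding 100 credits: the top bid is 111 credits (a rival), so Priya loses. Payoff = 0 credits.
Regret = truthful payoff − actual payoff = 4 credits − 0 credits = 4 credits.
Deviating from a truthful bid can only lose payoff in a second-price auction — never gain.

4 credits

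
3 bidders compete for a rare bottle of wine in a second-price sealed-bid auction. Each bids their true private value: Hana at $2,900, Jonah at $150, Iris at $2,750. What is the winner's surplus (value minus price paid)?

Bids in descending order: Hana $2,900, then Iris $2,750, then Jonah $150.
Hana wins with the top bid and pays the second-highest, $2,750.
Surplus = $2,900 − $2,750 = $150.

Surplus = $150.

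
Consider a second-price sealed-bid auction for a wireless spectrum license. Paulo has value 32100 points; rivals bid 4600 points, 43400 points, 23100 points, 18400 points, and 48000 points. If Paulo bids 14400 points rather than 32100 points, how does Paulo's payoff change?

0 points

The highest competing bid is 48000 points.
Bidding truthfully at 32100 points: the top bid is 48000 points (a rival), so Paulo loses. Payoff = 0 points.
Bidding 14400 points: the top bid is 48000 points (a rival), so Paulo loses. Payoff = 0 points.
Change = 0 points − 0 points = 0 points.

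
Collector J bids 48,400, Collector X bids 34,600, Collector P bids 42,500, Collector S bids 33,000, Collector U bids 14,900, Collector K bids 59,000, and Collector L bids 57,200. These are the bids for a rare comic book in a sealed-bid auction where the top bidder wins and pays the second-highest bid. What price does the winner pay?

57,200

Ordered from highest: Collector K 59,000, then Collector L 57,200, then Collector J 48,400, then Collector P 42,500, then Collector X 34,600, then Collector S 33,000, then Collector U 14,900.
Collector K is the highest bidder, so Collector K wins.
Under the second-price rule, the price is the second-highest bid: 57,200.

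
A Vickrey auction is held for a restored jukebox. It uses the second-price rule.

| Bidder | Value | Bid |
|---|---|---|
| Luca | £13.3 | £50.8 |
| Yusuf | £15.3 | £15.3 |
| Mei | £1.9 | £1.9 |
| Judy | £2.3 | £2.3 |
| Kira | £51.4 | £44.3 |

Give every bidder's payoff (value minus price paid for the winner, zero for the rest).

Payoffs: Luca -£31.0, Yusuf £0.0, Mei £0.0, Judy £0.0, Kira £0.0.

Bids in descending order: Luca £50.8, then Kira £44.3, then Yusuf £15.3, then Judy £2.3, then Mei £1.9.
Luca has the top bid and wins; the price is the second-highest bid, £44.3.
Luca's payoff = £13.3 − £44.3 = -£31.0. All other bidders lose, so their payoff is 0.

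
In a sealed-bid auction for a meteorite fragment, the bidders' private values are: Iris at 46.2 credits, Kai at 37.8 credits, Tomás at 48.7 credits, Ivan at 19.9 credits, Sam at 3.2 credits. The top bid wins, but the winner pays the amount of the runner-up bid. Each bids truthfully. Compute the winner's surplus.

Ranking the bids: Tomás 48.7 credits > Iris 46.2 credits > Kai 37.8 credits > Ivan 19.9 credits > Sam 3.2 credits.
Tomás wins with the top bid and pays the second-highest, 46.2 credits.
Surplus = 48.7 credits − 46.2 credits = 2.5 credits.

2.5 credits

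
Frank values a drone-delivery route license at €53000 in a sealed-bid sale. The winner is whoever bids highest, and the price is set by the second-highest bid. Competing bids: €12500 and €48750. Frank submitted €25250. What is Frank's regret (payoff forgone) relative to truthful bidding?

The highest competing bid is €48750.
Bidding truthfully at €53000: Frank has the top bid, wins, and pays the second-highest bid €48750. Payoff = €53000 − €48750 = €4250.
Bidding €25250: the top bid is €48750 (a rival), so Frank loses. Payoff = €0.
Regret = truthful payoff − actual payoff = €4250 − €0 = €4250.
Deviating from a truthful bid can only lose payoff in a second-price auction — never gain.

€4250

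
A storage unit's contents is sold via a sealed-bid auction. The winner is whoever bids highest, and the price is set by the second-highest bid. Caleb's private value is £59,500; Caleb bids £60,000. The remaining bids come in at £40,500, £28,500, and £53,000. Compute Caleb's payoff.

Highest competing bid: £53,000.
Caleb's bid £60,000 is the highest overall, so Caleb wins and pays the second-highest bid, £53,000.
Payoff = value − price = £59,500 − £53,000 = £6,500.

Payoff = £6,500.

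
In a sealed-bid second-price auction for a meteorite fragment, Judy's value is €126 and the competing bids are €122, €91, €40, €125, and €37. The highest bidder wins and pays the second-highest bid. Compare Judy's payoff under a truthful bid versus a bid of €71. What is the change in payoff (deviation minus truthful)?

The highest competing bid is €125.
Bidding truthfully at €126: Judy has the top bid, wins, and pays the second-highest bid €125. Payoff = €126 − €125 = €1.
Bidding €71: the top bid is €125 (a rival), so Judy loses. Payoff = €0.
Change = €0 − €1 = -€1.

-€1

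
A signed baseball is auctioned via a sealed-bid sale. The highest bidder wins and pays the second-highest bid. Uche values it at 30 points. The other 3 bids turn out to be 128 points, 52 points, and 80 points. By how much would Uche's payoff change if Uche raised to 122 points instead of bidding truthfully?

The highest competing bid is 128 points.
Bidding truthfully at 30 points: the top bid is 128 points (a rival), so Uche loses. Payoff = 0 points.
Bidding 122 points: the top bid is 128 points (a rival), so Uche loses. Payoff = 0 points.
Change = 0 points − 0 points = 0 points.

Change in payoff: 0 points.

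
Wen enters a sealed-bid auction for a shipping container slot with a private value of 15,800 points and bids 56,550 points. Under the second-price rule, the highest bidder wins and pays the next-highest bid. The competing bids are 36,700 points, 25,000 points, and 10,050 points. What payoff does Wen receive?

Wen's payoff: -20,900 points.

Highest competing bid: 36,700 points.
Wen's bid 56,550 points is the highest overall, so Wen wins and pays the second-highest bid, 36,700 points.
Payoff = value − price = 15,800 points − 36,700 points = -20,900 points.
Overbidding won the item at a price above value — truthful bidding would have avoided this loss.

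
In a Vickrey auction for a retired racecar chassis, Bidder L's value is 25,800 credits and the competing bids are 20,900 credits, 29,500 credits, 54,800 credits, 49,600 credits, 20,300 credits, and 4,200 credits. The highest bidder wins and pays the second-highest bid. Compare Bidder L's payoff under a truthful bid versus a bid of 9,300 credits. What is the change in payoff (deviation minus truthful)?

0 credits

The highest competing bid is 54,800 credits.
Bidding truthfully at 25,800 credits: the top bid is 54,800 credits (a rival), so Bidder L loses. Payoff = 0 credits.
Bidding 9,300 credits: the top bid is 54,800 credits (a rival), so Bidder L loses. Payoff = 0 credits.
Change = 0 credits − 0 credits = 0 credits.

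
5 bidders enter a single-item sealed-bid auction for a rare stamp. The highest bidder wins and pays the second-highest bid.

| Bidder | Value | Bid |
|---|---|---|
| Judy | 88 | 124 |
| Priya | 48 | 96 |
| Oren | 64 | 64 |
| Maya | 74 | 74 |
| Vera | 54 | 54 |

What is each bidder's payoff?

Ordered from highest: Judy 124 > Priya 96 > Maya 74 > Oren 64 > Vera 54.
Judy has the top bid and wins; the price is the second-highest bid, 96.
Judy's payoff = 88 − 96 = -8. All other bidders lose, so their payoff is 0.

Judy -8, Priya 0, Oren 0, Maya 0, Vera 0.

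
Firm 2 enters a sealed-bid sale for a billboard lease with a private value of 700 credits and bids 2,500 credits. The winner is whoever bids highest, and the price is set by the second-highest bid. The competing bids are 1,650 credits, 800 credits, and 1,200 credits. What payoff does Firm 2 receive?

Highest competing bid: 1,650 credits.
Firm 2's bid 2,500 credits is the highest overall, so Firm 2 wins and pays the second-highest bid, 1,650 credits.
Payoff = value − price = 700 credits − 1,650 credits = -950 credits.

The bidder's payoff: -950 credits.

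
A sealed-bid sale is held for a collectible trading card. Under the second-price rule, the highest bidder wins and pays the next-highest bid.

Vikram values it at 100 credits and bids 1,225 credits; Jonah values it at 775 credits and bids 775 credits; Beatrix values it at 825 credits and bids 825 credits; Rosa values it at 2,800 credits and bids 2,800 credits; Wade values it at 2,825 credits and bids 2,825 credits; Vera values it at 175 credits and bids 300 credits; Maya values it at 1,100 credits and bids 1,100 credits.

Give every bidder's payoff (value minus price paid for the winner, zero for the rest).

Ranking the bids: Wade 2,825 credits; Rosa 2,800 credits; Vikram 1,225 credits; Maya 1,100 credits; Beatrix 825 credits; Jonah 775 credits; Vera 300 credits.
Wade has the top bid and wins; the price is the second-highest bid, 2,800 credits.
Wade's payoff = 2,825 credits − 2,800 credits = 25 credits. All other bidders lose, so their payoff is 0.

Vikram 0 credits, Jonah 0 credits, Beatrix 0 credits, Rosa 0 credits, Wade 25 credits, Vera 0 credits, Maya 0 credits.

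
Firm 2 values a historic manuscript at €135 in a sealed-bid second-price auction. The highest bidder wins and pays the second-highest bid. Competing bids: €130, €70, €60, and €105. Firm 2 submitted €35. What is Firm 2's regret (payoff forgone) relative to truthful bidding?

€5

The highest competing bid is €130.
Bidding truthfully at €135: Firm 2 has the top bid, wins, and pays the second-highest bid €130. Payoff = €135 − €130 = €5.
Bidding €35: the top bid is €130 (a rival), so Firm 2 loses. Payoff = €0.
Regret = truthful payoff − actual payoff = €5 − €0 = €5.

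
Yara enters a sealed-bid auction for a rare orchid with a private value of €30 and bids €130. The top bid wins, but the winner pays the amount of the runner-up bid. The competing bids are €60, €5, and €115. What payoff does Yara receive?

-€85

Highest competing bid: €115.
Yara's bid €130 is the highest overall, so Yara wins and pays the second-highest bid, €115.
Payoff = value − price = €30 − €115 = -€85.
Overbidding won the item at a price above value — truthful bidding would have avoided this loss.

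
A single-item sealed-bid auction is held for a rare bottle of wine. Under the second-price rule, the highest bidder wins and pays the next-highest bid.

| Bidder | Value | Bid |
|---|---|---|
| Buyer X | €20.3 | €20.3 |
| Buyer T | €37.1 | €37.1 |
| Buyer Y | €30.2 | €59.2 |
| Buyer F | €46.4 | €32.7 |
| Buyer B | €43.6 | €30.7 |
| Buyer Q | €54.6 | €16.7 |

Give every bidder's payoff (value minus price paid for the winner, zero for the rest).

Payoffs: Buyer X €0.0, Buyer T €0.0, Buyer Y -€6.9, Buyer F €0.0, Buyer B €0.0, Buyer Q €0.0.

Ordered from highest: Buyer Y €59.2; Buyer T €37.1; Buyer F €32.7; Buyer B €30.7; Buyer X €20.3; Buyer Q €16.7.
Buyer Y has the top bid and wins; the price is the second-highest bid, €37.1.
Buyer Y's payoff = €30.2 − €37.1 = -€6.9. All other bidders lose, so their payoff is 0.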